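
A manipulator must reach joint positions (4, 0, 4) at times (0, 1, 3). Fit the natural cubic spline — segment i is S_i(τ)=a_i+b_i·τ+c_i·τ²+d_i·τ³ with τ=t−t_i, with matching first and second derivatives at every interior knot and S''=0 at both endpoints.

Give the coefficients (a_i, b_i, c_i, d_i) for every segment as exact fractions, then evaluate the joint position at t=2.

Δ: Δ0=-4, Δ1=2
row 1: diag=6, rhs=36; c'=1/3, d'=6
back: M1=6
M: M0=0, M1=6, M2=0
seg 0: a=4, c=M0/2=0, d=(M1−M0)/(6·1)=1, b=Δ0−h0·(2M0+M1)/6=-5
seg 1: a=0, c=M1/2=3, d=(M2−M1)/(6·2)=-1/2, b=Δ1−h1·(2M1+M2)/6=-2
t_q=2 → seg 1, τ=1; S=0+-2·τ+3·τ²+-1/2·τ³=1/2

  seg 0: a=4 b=-5 c=0 d=1
  seg 1: a=0 b=-2 c=3 d=-1/2
S(2) = 1/2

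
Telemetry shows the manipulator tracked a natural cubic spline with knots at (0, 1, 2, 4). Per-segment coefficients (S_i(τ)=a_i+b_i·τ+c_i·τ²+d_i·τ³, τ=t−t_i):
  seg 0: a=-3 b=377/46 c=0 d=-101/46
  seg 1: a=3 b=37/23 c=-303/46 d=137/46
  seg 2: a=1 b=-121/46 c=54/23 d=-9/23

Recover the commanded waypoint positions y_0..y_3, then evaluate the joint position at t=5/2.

y_0=-3 y_1=3 y_2=1 y_3=2
S(5/2) = 41/184

y_0 = S_0(0) = a_0 = -3
y_1 = S_1(0) = a_1 = 3
y_2 = S_2(0) = a_2 = 1
y_3 = S_2(2) = 2
t_q=5/2 is in segment 2 (τ=1/2); S_2(τ)=41/184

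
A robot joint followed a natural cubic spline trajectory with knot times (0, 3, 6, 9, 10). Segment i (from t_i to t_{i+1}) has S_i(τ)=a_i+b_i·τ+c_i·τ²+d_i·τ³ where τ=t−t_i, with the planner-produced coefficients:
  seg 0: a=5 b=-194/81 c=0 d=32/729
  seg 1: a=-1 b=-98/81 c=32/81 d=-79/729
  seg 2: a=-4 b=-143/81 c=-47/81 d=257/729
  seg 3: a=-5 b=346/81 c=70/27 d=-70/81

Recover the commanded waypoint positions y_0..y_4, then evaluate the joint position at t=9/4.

y_0 = S_0(0) = a_0 = 5
y_1 = S_1(0) = a_1 = -1
y_2 = S_2(0) = a_2 = -4
y_3 = S_3(0) = a_3 = -5
y_4 = S_3(1) = 1
t_q=9/4 is in segment 0 (τ=9/4); S_0(τ)=1/9

y_0=5 y_1=-1 y_2=-4 y_3=-5 y_4=1
S(9/4) = 1/9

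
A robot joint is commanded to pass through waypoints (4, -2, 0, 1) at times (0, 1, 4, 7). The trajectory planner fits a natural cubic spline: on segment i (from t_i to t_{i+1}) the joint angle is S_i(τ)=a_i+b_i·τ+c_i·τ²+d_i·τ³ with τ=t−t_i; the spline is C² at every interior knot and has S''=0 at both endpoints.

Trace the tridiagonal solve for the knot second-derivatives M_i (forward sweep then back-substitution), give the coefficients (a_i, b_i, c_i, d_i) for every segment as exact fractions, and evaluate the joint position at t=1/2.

  seg 0: a=4 b=-201/29 c=0 d=27/29
  seg 1: a=-2 b=-120/29 c=81/29 d=-311/783
  seg 2: a=0 b=55/29 c=-68/87 d=68/783
S(1/2) = 151/232

Δ: Δ0=-6, Δ1=2/3, Δ2=1/3
row 1: diag=8, rhs=40; c'=3/8, d'=5
row 2: denom=12−3·3/8=87/8; d'=(-2−3·5)/(87/8)=-136/87
back: M2=-136/87
back: M1=5−3/8·-136/87=162/29
M: M0=0, M1=162/29, M2=-136/87, M3=0
seg 0: a=4, c=M0/2=0, d=(M1−M0)/(6·1)=27/29, b=Δ0−h0·(2M0+M1)/6=-201/29
seg 1: a=-2, c=M1/2=81/29, d=(M2−M1)/(6·3)=-311/783, b=Δ1−h1·(2M1+M2)/6=-120/29
seg 2: a=0, c=M2/2=-68/87, d=(M3−M2)/(6·3)=68/783, b=Δ2−h2·(2M2+M3)/6=55/29
t_q=1/2 → seg 0, τ=1/2; S=4+-201/29·τ+0·τ²+27/29·τ³=151/232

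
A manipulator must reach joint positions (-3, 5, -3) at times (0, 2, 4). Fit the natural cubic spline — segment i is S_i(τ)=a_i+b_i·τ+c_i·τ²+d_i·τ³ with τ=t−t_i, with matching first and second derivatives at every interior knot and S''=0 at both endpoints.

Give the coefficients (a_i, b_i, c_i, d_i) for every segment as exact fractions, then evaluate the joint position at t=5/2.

  seg 0: a=-3 b=6 c=0 d=-1/2
  seg 1: a=5 b=0 c=-3 d=1/2
S(5/2) = 69/16

Δ: Δ0=4, Δ1=-4
row 1: diag=8, rhs=-48; c'=1/4, d'=-6
back: M1=-6
M: M0=0, M1=-6, M2=0
seg 0: a=-3, c=M0/2=0, d=(M1−M0)/(6·2)=-1/2, b=Δ0−h0·(2M0+M1)/6=6
seg 1: a=5, c=M1/2=-3, d=(M2−M1)/(6·2)=1/2, b=Δ1−h1·(2M1+M2)/6=0
t_q=5/2 → seg 1, τ=1/2; S=5+0·τ+-3·τ²+1/2·τ³=69/16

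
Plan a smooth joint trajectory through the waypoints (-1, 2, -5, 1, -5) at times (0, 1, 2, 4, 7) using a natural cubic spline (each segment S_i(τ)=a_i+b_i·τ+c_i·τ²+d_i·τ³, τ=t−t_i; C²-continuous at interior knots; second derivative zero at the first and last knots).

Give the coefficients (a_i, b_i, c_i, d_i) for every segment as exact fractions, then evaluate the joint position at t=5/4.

Δ: Δ0=3, Δ1=-7, Δ2=3, Δ3=-2
row 1: diag=4, rhs=-60; c'=1/4, d'=-15
row 2: denom=6−1·1/4=23/4; d'=(60−1·-15)/(23/4)=300/23
row 3: denom=10−2·8/23=214/23; d'=(-30−2·300/23)/(214/23)=-645/107
back: M3=-645/107
back: M2=300/23−8/23·-645/107=1620/107
back: M1=-15−1/4·1620/107=-2010/107
M: M0=0, M1=-2010/107, M2=1620/107, M3=-645/107, M4=0
seg 0: a=-1, c=M0/2=0, d=(M1−M0)/(6·1)=-335/107, b=Δ0−h0·(2M0+M1)/6=656/107
seg 1: a=2, c=M1/2=-1005/107, d=(M2−M1)/(6·1)=605/107, b=Δ1−h1·(2M1+M2)/6=-349/107
seg 2: a=-5, c=M2/2=810/107, d=(M3−M2)/(6·2)=-755/428, b=Δ2−h2·(2M2+M3)/6=-544/107
seg 3: a=1, c=M3/2=-645/214, d=(M4−M3)/(6·3)=215/642, b=Δ3−h3·(2M3+M4)/6=431/107
t_q=5/4 → seg 1, τ=1/4; S=2+-349/107·τ+-1005/107·τ²+605/107·τ³=4697/6848

  seg 0: a=-1 b=656/107 c=0 d=-335/107
  seg 1: a=2 b=-349/107 c=-1005/107 d=605/107
  seg 2: a=-5 b=-544/107 c=810/107 d=-755/428
  seg 3: a=1 b=431/107 c=-645/214 d=215/642
S(5/4) = 4697/6848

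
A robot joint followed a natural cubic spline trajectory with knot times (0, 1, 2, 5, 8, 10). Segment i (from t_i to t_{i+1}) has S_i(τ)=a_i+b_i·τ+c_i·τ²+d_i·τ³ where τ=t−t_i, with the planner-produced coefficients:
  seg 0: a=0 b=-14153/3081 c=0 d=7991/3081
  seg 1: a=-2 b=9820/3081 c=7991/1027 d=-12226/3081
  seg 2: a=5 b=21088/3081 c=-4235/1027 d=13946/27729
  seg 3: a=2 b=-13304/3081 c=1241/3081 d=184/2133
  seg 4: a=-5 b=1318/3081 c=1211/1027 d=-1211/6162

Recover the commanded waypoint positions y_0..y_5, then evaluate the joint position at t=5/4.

y_0=0 y_1=-2 y_2=5 y_3=2 y_4=-5 y_5=-1
S(5/4) = -1969/2528

y_0 = S_0(0) = a_0 = 0
y_1 = S_1(0) = a_1 = -2
y_2 = S_2(0) = a_2 = 5
y_3 = S_3(0) = a_3 = 2
y_4 = S_4(0) = a_4 = -5
y_5 = S_4(2) = -1
t_q=5/4 is in segment 1 (τ=1/4); S_1(τ)=-1969/2528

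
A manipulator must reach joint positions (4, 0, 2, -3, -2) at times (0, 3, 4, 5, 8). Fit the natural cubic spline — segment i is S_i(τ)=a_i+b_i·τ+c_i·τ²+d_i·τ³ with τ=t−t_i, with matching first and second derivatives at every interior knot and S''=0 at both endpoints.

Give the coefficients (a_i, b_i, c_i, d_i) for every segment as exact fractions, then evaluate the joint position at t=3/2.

Δ: Δ0=-4/3, Δ1=2, Δ2=-5, Δ3=1/3
row 1: diag=8, rhs=20; c'=1/8, d'=5/2
row 2: denom=4−1·1/8=31/8; d'=(-42−1·5/2)/(31/8)=-356/31
row 3: denom=8−1·8/31=240/31; d'=(32−1·-356/31)/(240/31)=337/60
back: M3=337/60
back: M2=-356/31−8/31·337/60=-194/15
back: M1=5/2−1/8·-194/15=247/60
M: M0=0, M1=247/60, M2=-194/15, M3=337/60, M4=0
seg 0: a=4, c=M0/2=0, d=(M1−M0)/(6·3)=247/1080, b=Δ0−h0·(2M0+M1)/6=-407/120
seg 1: a=0, c=M1/2=247/120, d=(M2−M1)/(6·1)=-341/120, b=Δ1−h1·(2M1+M2)/6=167/60
seg 2: a=2, c=M2/2=-97/15, d=(M3−M2)/(6·1)=371/120, b=Δ2−h2·(2M2+M3)/6=-13/8
seg 3: a=-3, c=M3/2=337/120, d=(M4−M3)/(6·3)=-337/1080, b=Δ3−h3·(2M3+M4)/6=-317/60
t_q=3/2 → seg 0, τ=3/2; S=4+-407/120·τ+0·τ²+247/1080·τ³=-101/320

  seg 0: a=4 b=-407/120 c=0 d=247/1080
  seg 1: a=0 b=167/60 c=247/120 d=-341/120
  seg 2: a=2 b=-13/8 c=-97/15 d=371/120
  seg 3: a=-3 b=-317/60 c=337/120 d=-337/1080
S(3/2) = -101/320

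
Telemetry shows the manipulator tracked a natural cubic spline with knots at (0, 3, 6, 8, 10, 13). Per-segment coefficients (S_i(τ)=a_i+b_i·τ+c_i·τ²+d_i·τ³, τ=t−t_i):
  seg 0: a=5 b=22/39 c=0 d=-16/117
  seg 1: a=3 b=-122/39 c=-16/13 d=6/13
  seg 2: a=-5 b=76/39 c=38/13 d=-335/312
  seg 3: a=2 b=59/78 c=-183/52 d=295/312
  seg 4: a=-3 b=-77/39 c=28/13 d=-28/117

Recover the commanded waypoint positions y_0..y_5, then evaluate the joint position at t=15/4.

y_0 = S_0(0) = a_0 = 5
y_1 = S_1(0) = a_1 = 3
y_2 = S_2(0) = a_2 = -5
y_3 = S_3(0) = a_3 = 2
y_4 = S_4(0) = a_4 = -3
y_5 = S_4(3) = 4
t_q=15/4 is in segment 1 (τ=3/4); S_1(τ)=5/32

y_0=5 y_1=3 y_2=-5 y_3=2 y_4=-3 y_5=4
S(15/4) = 5/32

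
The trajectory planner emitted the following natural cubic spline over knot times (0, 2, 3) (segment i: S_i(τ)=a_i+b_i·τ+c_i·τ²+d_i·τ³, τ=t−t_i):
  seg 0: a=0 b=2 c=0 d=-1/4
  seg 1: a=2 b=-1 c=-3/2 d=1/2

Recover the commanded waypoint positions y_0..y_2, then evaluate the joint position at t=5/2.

y_0 = S_0(0) = a_0 = 0
y_1 = S_1(0) = a_1 = 2
y_2 = S_1(1) = 0
t_q=5/2 is in segment 1 (τ=1/2); S_1(τ)=19/16

y_0=0 y_1=2 y_2=0
S(5/2) = 19/16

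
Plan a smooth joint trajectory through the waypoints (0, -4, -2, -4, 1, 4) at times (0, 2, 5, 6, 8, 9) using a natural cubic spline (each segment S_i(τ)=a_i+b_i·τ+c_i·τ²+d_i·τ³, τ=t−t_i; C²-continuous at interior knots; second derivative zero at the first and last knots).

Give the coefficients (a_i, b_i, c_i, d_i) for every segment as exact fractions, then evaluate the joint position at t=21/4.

  seg 0: a=0 b=-61/21 c=0 d=19/84
  seg 1: a=-4 b=-4/21 c=19/14 d=-5/14
  seg 2: a=-2 b=-71/42 c=-13/7 d=65/42
  seg 3: a=-4 b=-16/21 c=39/14 d=-97/168
  seg 4: a=1 b=145/42 c=-19/28 d=19/84
S(21/4) = -2253/896

Δ: Δ0=-2, Δ1=2/3, Δ2=-2, Δ3=5/2, Δ4=3
row 1: diag=10, rhs=16; c'=3/10, d'=8/5
row 2: denom=8−3·3/10=71/10; d'=(-16−3·8/5)/(71/10)=-208/71
row 3: denom=6−1·10/71=416/71; d'=(27−1·-208/71)/(416/71)=2125/416
row 4: denom=6−2·71/208=553/104; d'=(3−2·2125/416)/(553/104)=-19/14
back: M4=-19/14
back: M3=2125/416−71/208·-19/14=39/7
back: M2=-208/71−10/71·39/7=-26/7
back: M1=8/5−3/10·-26/7=19/7
M: M0=0, M1=19/7, M2=-26/7, M3=39/7, M4=-19/14, M5=0
seg 0: a=0, c=M0/2=0, d=(M1−M0)/(6·2)=19/84, b=Δ0−h0·(2M0+M1)/6=-61/21
seg 1: a=-4, c=M1/2=19/14, d=(M2−M1)/(6·3)=-5/14, b=Δ1−h1·(2M1+M2)/6=-4/21
seg 2: a=-2, c=M2/2=-13/7, d=(M3−M2)/(6·1)=65/42, b=Δ2−h2·(2M2+M3)/6=-71/42
seg 3: a=-4, c=M3/2=39/14, d=(M4−M3)/(6·2)=-97/168, b=Δ3−h3·(2M3+M4)/6=-16/21
seg 4: a=1, c=M4/2=-19/28, d=(M5−M4)/(6·1)=19/84, b=Δ4−h4·(2M4+M5)/6=145/42
t_q=21/4 → seg 2, τ=1/4; S=-2+-71/42·τ+-13/7·τ²+65/42·τ³=-2253/896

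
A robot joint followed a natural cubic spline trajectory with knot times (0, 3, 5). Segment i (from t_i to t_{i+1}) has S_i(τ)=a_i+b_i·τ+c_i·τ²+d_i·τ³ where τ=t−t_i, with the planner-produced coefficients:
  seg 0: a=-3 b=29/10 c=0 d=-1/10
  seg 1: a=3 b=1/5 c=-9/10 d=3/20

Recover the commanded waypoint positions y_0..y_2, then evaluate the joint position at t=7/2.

y_0=-3 y_1=3 y_2=1
S(7/2) = 463/160

y_0 = S_0(0) = a_0 = -3
y_1 = S_1(0) = a_1 = 3
y_2 = S_1(2) = 1
t_q=7/2 is in segment 1 (τ=1/2); S_1(τ)=463/160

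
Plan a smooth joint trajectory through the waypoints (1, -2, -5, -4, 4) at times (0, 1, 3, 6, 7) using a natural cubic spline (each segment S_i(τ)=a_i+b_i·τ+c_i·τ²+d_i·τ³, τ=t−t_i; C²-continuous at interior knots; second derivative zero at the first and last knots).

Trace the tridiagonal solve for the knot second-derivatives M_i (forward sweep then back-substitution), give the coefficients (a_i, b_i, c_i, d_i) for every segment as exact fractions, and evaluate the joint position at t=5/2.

  seg 0: a=1 b=-7831/2364 c=0 d=739/2364
  seg 1: a=-2 b=-2807/1182 c=739/788 d=-1183/4728
  seg 2: a=-5 b=-961/591 c=-111/197 d=719/1773
  seg 3: a=-4 b=3512/591 c=608/197 d=-608/591
S(5/2) = -54171/12608

Δ: Δ0=-3, Δ1=-3/2, Δ2=1/3, Δ3=8
row 1: diag=6, rhs=9; c'=1/3, d'=3/2
row 2: denom=10−2·1/3=28/3; d'=(11−2·3/2)/(28/3)=6/7
row 3: denom=8−3·9/28=197/28; d'=(46−3·6/7)/(197/28)=1216/197
back: M3=1216/197
back: M2=6/7−9/28·1216/197=-222/197
back: M1=3/2−1/3·-222/197=739/394
M: M0=0, M1=739/394, M2=-222/197, M3=1216/197, M4=0
seg 0: a=1, c=M0/2=0, d=(M1−M0)/(6·1)=739/2364, b=Δ0−h0·(2M0+M1)/6=-7831/2364
seg 1: a=-2, c=M1/2=739/788, d=(M2−M1)/(6·2)=-1183/4728, b=Δ1−h1·(2M1+M2)/6=-2807/1182
seg 2: a=-5, c=M2/2=-111/197, d=(M3−M2)/(6·3)=719/1773, b=Δ2−h2·(2M2+M3)/6=-961/591
seg 3: a=-4, c=M3/2=608/197, d=(M4−M3)/(6·1)=-608/591, b=Δ3−h3·(2M3+M4)/6=3512/591
t_q=5/2 → seg 1, τ=3/2; S=-2+-2807/1182·τ+739/788·τ²+-1183/4728·τ³=-54171/12608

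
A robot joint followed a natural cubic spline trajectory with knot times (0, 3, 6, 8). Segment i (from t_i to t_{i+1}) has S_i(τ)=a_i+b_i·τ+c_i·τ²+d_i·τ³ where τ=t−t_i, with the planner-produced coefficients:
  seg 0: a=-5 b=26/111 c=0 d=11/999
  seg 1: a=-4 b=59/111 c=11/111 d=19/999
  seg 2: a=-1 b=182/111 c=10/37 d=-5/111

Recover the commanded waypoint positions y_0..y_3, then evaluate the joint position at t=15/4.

y_0=-5 y_1=-4 y_2=-1 y_3=3
S(15/4) = -8377/2368

y_0 = S_0(0) = a_0 = -5
y_1 = S_1(0) = a_1 = -4
y_2 = S_2(0) = a_2 = -1
y_3 = S_2(2) = 3
t_q=15/4 is in segment 1 (τ=3/4); S_1(τ)=-8377/2368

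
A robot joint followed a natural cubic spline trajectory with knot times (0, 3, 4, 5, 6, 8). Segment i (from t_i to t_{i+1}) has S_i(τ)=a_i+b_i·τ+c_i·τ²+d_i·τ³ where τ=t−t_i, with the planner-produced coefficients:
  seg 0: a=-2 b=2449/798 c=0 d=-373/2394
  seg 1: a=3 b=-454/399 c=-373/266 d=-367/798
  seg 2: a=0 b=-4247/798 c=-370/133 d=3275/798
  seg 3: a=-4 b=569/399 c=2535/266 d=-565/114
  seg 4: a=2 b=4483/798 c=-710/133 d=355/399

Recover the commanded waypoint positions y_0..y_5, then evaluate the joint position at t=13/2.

y_0 = S_0(0) = a_0 = -2
y_1 = S_1(0) = a_1 = 3
y_2 = S_2(0) = a_2 = 0
y_3 = S_3(0) = a_3 = -4
y_4 = S_4(0) = a_4 = 2
y_5 = S_4(2) = -1
t_q=13/2 is in segment 4 (τ=1/2); S_4(τ)=545/152

y_0=-2 y_1=3 y_2=0 y_3=-4 y_4=2 y_5=-1
S(13/2) = 545/152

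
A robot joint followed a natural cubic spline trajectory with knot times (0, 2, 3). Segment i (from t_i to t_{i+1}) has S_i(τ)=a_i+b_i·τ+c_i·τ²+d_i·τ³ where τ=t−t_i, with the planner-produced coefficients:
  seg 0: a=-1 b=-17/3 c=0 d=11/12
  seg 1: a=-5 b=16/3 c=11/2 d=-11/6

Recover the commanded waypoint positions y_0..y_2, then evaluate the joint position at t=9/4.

y_0 = S_0(0) = a_0 = -1
y_1 = S_1(0) = a_1 = -5
y_2 = S_1(1) = 4
t_q=9/4 is in segment 1 (τ=1/4); S_1(τ)=-429/128

y_0=-1 y_1=-5 y_2=4
S(9/4) = -429/128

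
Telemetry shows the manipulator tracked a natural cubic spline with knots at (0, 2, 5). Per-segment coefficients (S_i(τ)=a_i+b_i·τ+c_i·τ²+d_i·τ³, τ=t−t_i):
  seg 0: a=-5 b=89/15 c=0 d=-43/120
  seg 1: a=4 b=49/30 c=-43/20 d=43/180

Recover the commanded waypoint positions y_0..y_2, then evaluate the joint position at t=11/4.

y_0=-5 y_1=4 y_2=-4
S(11/4) = 5269/1280

y_0 = S_0(0) = a_0 = -5
y_1 = S_1(0) = a_1 = 4
y_2 = S_1(3) = -4
t_q=11/4 is in segment 1 (τ=3/4); S_1(τ)=5269/1280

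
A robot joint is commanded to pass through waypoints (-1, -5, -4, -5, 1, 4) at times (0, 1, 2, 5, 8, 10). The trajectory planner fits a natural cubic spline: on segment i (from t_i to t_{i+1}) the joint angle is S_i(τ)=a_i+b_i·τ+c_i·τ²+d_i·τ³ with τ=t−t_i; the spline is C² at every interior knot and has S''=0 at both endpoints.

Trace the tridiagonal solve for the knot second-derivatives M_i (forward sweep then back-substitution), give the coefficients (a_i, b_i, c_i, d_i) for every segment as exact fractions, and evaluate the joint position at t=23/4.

Δ: Δ0=-4, Δ1=1, Δ2=-1/3, Δ3=2, Δ4=3/2
row 1: diag=4, rhs=30; c'=1/4, d'=15/2
row 2: denom=8−1·1/4=31/4; d'=(-8−1·15/2)/(31/4)=-2
row 3: denom=12−3·12/31=336/31; d'=(14−3·-2)/(336/31)=155/84
row 4: denom=10−3·31/112=1027/112; d'=(-3−3·155/84)/(1027/112)=-956/1027
back: M4=-956/1027
back: M3=155/84−31/112·-956/1027=6479/3081
back: M2=-2−12/31·6479/3081=-2890/1027
back: M1=15/2−1/4·-2890/1027=8425/1027
M: M0=0, M1=8425/1027, M2=-2890/1027, M3=6479/3081, M4=-956/1027, M5=0
seg 0: a=-1, c=M0/2=0, d=(M1−M0)/(6·1)=8425/6162, b=Δ0−h0·(2M0+M1)/6=-33073/6162
seg 1: a=-5, c=M1/2=8425/2054, d=(M2−M1)/(6·1)=-11315/6162, b=Δ1−h1·(2M1+M2)/6=-3899/3081
seg 2: a=-4, c=M2/2=-1445/1027, d=(M3−M2)/(6·3)=15149/55458, b=Δ2−h2·(2M2+M3)/6=8807/6162
seg 3: a=-5, c=M3/2=6479/6162, d=(M4−M3)/(6·3)=-719/4266, b=Δ3−h3·(2M3+M4)/6=1117/3081
seg 4: a=1, c=M4/2=-478/1027, d=(M5−M4)/(6·2)=239/3081, b=Δ4−h4·(2M4+M5)/6=13067/6162
t_q=23/4 → seg 3, τ=3/4; S=-5+1117/3081·τ+6479/6162·τ²+-719/4266·τ³=-553135/131456

  seg 0: a=-1 b=-33073/6162 c=0 d=8425/6162
  seg 1: a=-5 b=-3899/3081 c=8425/2054 d=-11315/6162
  seg 2: a=-4 b=8807/6162 c=-1445/1027 d=15149/55458
  seg 3: a=-5 b=1117/3081 c=6479/6162 d=-719/4266
  seg 4: a=1 b=13067/6162 c=-478/1027 d=239/3081
S(23/4) = -553135/131456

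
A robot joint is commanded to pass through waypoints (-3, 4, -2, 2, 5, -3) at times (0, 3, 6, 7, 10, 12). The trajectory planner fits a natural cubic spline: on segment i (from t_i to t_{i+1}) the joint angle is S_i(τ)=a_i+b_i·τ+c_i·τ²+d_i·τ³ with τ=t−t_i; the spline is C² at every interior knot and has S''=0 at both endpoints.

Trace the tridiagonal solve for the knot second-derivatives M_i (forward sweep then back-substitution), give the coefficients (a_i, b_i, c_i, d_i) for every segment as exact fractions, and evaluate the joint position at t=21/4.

  seg 0: a=-3 b=8452/2019 c=0 d=-1247/6057
  seg 1: a=4 b=-2771/2019 c=-1247/673 d=9956/18171
  seg 2: a=-2 b=4651/2019 c=6215/2019 d=-930/673
  seg 3: a=2 b=8711/2019 c=-2155/2019 d=-227/18171
  seg 4: a=5 b=-4900/2019 c=-794/673 d=397/2019
S(21/4) = -1499/673

Δ: Δ0=7/3, Δ1=-2, Δ2=4, Δ3=1, Δ4=-4
row 1: diag=12, rhs=-26; c'=1/4, d'=-13/6
row 2: denom=8−3·1/4=29/4; d'=(36−3·-13/6)/(29/4)=170/29
row 3: denom=8−1·4/29=228/29; d'=(-18−1·170/29)/(228/29)=-173/57
row 4: denom=10−3·29/76=673/76; d'=(-30−3·-173/57)/(673/76)=-1588/673
back: M4=-1588/673
back: M3=-173/57−29/76·-1588/673=-4310/2019
back: M2=170/29−4/29·-4310/2019=12430/2019
back: M1=-13/6−1/4·12430/2019=-2494/673
M: M0=0, M1=-2494/673, M2=12430/2019, M3=-4310/2019, M4=-1588/673, M5=0
seg 0: a=-3, c=M0/2=0, d=(M1−M0)/(6·3)=-1247/6057, b=Δ0−h0·(2M0+M1)/6=8452/2019
seg 1: a=4, c=M1/2=-1247/673, d=(M2−M1)/(6·3)=9956/18171, b=Δ1−h1·(2M1+M2)/6=-2771/2019
seg 2: a=-2, c=M2/2=6215/2019, d=(M3−M2)/(6·1)=-930/673, b=Δ2−h2·(2M2+M3)/6=4651/2019
seg 3: a=2, c=M3/2=-2155/2019, d=(M4−M3)/(6·3)=-227/18171, b=Δ3−h3·(2M3+M4)/6=8711/2019
seg 4: a=5, c=M4/2=-794/673, d=(M5−M4)/(6·2)=397/2019, b=Δ4−h4·(2M4+M5)/6=-4900/2019
t_q=21/4 → seg 1, τ=9/4; S=4+-2771/2019·τ+-1247/673·τ²+9956/18171·τ³=-1499/673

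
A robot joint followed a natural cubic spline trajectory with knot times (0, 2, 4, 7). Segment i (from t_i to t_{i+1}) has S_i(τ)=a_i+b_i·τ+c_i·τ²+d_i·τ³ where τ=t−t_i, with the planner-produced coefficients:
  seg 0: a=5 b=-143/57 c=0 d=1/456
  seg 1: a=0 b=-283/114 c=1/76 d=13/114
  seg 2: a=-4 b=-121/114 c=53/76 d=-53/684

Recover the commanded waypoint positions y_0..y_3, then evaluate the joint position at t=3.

y_0=5 y_1=0 y_2=-4 y_3=-3
S(3) = -179/76

y_0 = S_0(0) = a_0 = 5
y_1 = S_1(0) = a_1 = 0
y_2 = S_2(0) = a_2 = -4
y_3 = S_2(3) = -3
t_q=3 is in segment 1 (τ=1); S_1(τ)=-179/76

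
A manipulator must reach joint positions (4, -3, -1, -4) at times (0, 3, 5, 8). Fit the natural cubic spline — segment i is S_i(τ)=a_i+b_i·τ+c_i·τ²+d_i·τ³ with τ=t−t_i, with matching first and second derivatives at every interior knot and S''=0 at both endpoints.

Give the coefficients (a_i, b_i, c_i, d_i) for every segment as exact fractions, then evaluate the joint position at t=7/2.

  seg 0: a=4 b=-7/2 c=0 d=7/54
  seg 1: a=-3 b=0 c=7/6 d=-1/3
  seg 2: a=-1 b=2/3 c=-5/6 d=5/54
S(7/2) = -11/4

Δ: Δ0=-7/3, Δ1=1, Δ2=-1
row 1: diag=10, rhs=20; c'=1/5, d'=2
row 2: denom=10−2·1/5=48/5; d'=(-12−2·2)/(48/5)=-5/3
back: M2=-5/3
back: M1=2−1/5·-5/3=7/3
M: M0=0, M1=7/3, M2=-5/3, M3=0
seg 0: a=4, c=M0/2=0, d=(M1−M0)/(6·3)=7/54, b=Δ0−h0·(2M0+M1)/6=-7/2
seg 1: a=-3, c=M1/2=7/6, d=(M2−M1)/(6·2)=-1/3, b=Δ1−h1·(2M1+M2)/6=0
seg 2: a=-1, c=M2/2=-5/6, d=(M3−M2)/(6·3)=5/54, b=Δ2−h2·(2M2+M3)/6=2/3
t_q=7/2 → seg 1, τ=1/2; S=-3+0·τ+7/6·τ²+-1/3·τ³=-11/4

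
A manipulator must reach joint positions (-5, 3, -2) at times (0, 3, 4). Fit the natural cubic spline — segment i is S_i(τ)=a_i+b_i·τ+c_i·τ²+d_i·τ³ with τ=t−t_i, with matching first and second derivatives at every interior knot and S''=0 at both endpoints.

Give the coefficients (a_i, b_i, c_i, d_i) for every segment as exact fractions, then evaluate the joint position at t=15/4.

  seg 0: a=-5 b=133/24 c=0 d=-23/72
  seg 1: a=3 b=-37/12 c=-23/8 d=23/24
S(15/4) = -269/512

Δ: Δ0=8/3, Δ1=-5
row 1: diag=8, rhs=-46; c'=1/8, d'=-23/4
back: M1=-23/4
M: M0=0, M1=-23/4, M2=0
seg 0: a=-5, c=M0/2=0, d=(M1−M0)/(6·3)=-23/72, b=Δ0−h0·(2M0+M1)/6=133/24
seg 1: a=3, c=M1/2=-23/8, d=(M2−M1)/(6·1)=23/24, b=Δ1−h1·(2M1+M2)/6=-37/12
t_q=15/4 → seg 1, τ=3/4; S=3+-37/12·τ+-23/8·τ²+23/24·τ³=-269/512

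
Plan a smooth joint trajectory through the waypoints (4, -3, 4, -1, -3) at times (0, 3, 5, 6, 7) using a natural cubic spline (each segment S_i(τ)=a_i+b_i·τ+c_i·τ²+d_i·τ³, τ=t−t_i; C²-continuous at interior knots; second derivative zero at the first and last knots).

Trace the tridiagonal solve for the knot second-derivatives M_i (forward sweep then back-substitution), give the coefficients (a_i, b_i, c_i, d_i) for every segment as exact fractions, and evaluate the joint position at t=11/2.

Δ: Δ0=-7/3, Δ1=7/2, Δ2=-5, Δ3=-2
row 1: diag=10, rhs=35; c'=1/5, d'=7/2
row 2: denom=6−2·1/5=28/5; d'=(-51−2·7/2)/(28/5)=-145/14
row 3: denom=4−1·5/28=107/28; d'=(18−1·-145/14)/(107/28)=794/107
back: M3=794/107
back: M2=-145/14−5/28·794/107=-1250/107
back: M1=7/2−1/5·-1250/107=1249/214
M: M0=0, M1=1249/214, M2=-1250/107, M3=794/107, M4=0
seg 0: a=4, c=M0/2=0, d=(M1−M0)/(6·3)=1249/3852, b=Δ0−h0·(2M0+M1)/6=-6743/1284
seg 1: a=-3, c=M1/2=1249/428, d=(M2−M1)/(6·2)=-3749/2568, b=Δ1−h1·(2M1+M2)/6=2249/642
seg 2: a=4, c=M2/2=-625/107, d=(M3−M2)/(6·1)=1022/321, b=Δ2−h2·(2M2+M3)/6=-752/321
seg 3: a=-1, c=M3/2=397/107, d=(M4−M3)/(6·1)=-397/321, b=Δ3−h3·(2M3+M4)/6=-1436/321
t_q=11/2 → seg 2, τ=1/2; S=4+-752/321·τ+-625/107·τ²+1022/321·τ³=189/107

  seg 0: a=4 b=-6743/1284 c=0 d=1249/3852
  seg 1: a=-3 b=2249/642 c=1249/428 d=-3749/2568
  seg 2: a=4 b=-752/321 c=-625/107 d=1022/321
  seg 3: a=-1 b=-1436/321 c=397/107 d=-397/321
S(11/2) = 189/107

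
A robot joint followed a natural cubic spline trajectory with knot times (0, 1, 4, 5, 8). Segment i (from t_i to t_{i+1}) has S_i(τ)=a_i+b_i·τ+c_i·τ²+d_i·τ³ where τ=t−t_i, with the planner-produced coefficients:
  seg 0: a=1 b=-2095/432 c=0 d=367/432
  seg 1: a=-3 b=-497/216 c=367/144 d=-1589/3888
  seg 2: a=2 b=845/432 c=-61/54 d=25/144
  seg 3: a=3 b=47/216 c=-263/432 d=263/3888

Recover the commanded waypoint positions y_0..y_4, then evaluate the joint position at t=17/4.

y_0 = S_0(0) = a_0 = 1
y_1 = S_1(0) = a_1 = -3
y_2 = S_2(0) = a_2 = 2
y_3 = S_3(0) = a_3 = 3
y_4 = S_3(3) = 0
t_q=17/4 is in segment 2 (τ=1/4); S_2(τ)=22313/9216

y_0=1 y_1=-3 y_2=2 y_3=3 y_4=0
S(17/4) = 22313/9216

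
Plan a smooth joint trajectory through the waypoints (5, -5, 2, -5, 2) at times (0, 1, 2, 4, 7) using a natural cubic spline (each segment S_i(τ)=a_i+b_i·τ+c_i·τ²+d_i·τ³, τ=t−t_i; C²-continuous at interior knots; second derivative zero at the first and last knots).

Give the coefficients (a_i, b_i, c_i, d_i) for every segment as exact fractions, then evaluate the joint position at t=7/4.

Δ: Δ0=-10, Δ1=7, Δ2=-7/2, Δ3=7/3
row 1: diag=4, rhs=102; c'=1/4, d'=51/2
row 2: denom=6−1·1/4=23/4; d'=(-63−1·51/2)/(23/4)=-354/23
row 3: denom=10−2·8/23=214/23; d'=(35−2·-354/23)/(214/23)=1513/214
back: M3=1513/214
back: M2=-354/23−8/23·1513/214=-1910/107
back: M1=51/2−1/4·-1910/107=3206/107
M: M0=0, M1=3206/107, M2=-1910/107, M3=1513/214, M4=0
seg 0: a=5, c=M0/2=0, d=(M1−M0)/(6·1)=1603/321, b=Δ0−h0·(2M0+M1)/6=-4813/321
seg 1: a=-5, c=M1/2=1603/107, d=(M2−M1)/(6·1)=-2558/321, b=Δ1−h1·(2M1+M2)/6=-4/321
seg 2: a=2, c=M2/2=-955/107, d=(M3−M2)/(6·2)=5333/2568, b=Δ2−h2·(2M2+M3)/6=1940/321
seg 3: a=-5, c=M3/2=1513/428, d=(M4−M3)/(6·3)=-1513/3852, b=Δ3−h3·(2M3+M4)/6=-3041/642
t_q=7/4 → seg 1, τ=3/4; S=-5+-4/321·τ+1603/107·τ²+-2558/321·τ³=191/3424

  seg 0: a=5 b=-4813/321 c=0 d=1603/321
  seg 1: a=-5 b=-4/321 c=1603/107 d=-2558/321
  seg 2: a=2 b=1940/321 c=-955/107 d=5333/2568
  seg 3: a=-5 b=-3041/642 c=1513/428 d=-1513/3852
S(7/4) = 191/3424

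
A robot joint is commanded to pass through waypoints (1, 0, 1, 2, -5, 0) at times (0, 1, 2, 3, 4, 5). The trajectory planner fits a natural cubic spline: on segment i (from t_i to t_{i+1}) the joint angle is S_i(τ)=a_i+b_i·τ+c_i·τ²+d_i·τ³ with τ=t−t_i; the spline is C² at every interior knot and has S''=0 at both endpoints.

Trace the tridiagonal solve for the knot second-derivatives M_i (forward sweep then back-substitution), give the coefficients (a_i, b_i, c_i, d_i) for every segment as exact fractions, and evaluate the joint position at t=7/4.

Δ: Δ0=-1, Δ1=1, Δ2=1, Δ3=-7, Δ4=5
row 1: diag=4, rhs=12; c'=1/4, d'=3
row 2: denom=4−1·1/4=15/4; d'=(0−1·3)/(15/4)=-4/5
row 3: denom=4−1·4/15=56/15; d'=(-48−1·-4/5)/(56/15)=-177/14
row 4: denom=4−1·15/56=209/56; d'=(72−1·-177/14)/(209/56)=4740/209
back: M4=4740/209
back: M3=-177/14−15/56·4740/209=-3912/209
back: M2=-4/5−4/15·-3912/209=876/209
back: M1=3−1/4·876/209=408/209
M: M0=0, M1=408/209, M2=876/209, M3=-3912/209, M4=4740/209, M5=0
seg 0: a=1, c=M0/2=0, d=(M1−M0)/(6·1)=68/209, b=Δ0−h0·(2M0+M1)/6=-277/209
seg 1: a=0, c=M1/2=204/209, d=(M2−M1)/(6·1)=78/209, b=Δ1−h1·(2M1+M2)/6=-73/209
seg 2: a=1, c=M2/2=438/209, d=(M3−M2)/(6·1)=-42/11, b=Δ2−h2·(2M2+M3)/6=569/209
seg 3: a=2, c=M3/2=-1956/209, d=(M4−M3)/(6·1)=1442/209, b=Δ3−h3·(2M3+M4)/6=-949/209
seg 4: a=-5, c=M4/2=2370/209, d=(M5−M4)/(6·1)=-790/209, b=Δ4−h4·(2M4+M5)/6=-535/209
t_q=7/4 → seg 1, τ=3/4; S=0+-73/209·τ+204/209·τ²+78/209·τ³=2973/6688

  seg 0: a=1 b=-277/209 c=0 d=68/209
  seg 1: a=0 b=-73/209 c=204/209 d=78/209
  seg 2: a=1 b=569/209 c=438/209 d=-42/11
  seg 3: a=2 b=-949/209 c=-1956/209 d=1442/209
  seg 4: a=-5 b=-535/209 c=2370/209 d=-790/209
S(7/4) = 2973/6688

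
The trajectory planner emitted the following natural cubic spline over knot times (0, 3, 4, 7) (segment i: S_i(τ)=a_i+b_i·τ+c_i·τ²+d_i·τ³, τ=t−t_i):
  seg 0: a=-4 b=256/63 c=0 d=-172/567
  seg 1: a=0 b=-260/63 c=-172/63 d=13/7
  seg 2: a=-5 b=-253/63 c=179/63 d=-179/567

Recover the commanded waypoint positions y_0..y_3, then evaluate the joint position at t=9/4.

y_0 = S_0(0) = a_0 = -4
y_1 = S_1(0) = a_1 = 0
y_2 = S_2(0) = a_2 = -5
y_3 = S_2(3) = 0
t_q=9/4 is in segment 0 (τ=9/4); S_0(τ)=27/16

y_0=-4 y_1=0 y_2=-5 y_3=0
S(9/4) = 27/16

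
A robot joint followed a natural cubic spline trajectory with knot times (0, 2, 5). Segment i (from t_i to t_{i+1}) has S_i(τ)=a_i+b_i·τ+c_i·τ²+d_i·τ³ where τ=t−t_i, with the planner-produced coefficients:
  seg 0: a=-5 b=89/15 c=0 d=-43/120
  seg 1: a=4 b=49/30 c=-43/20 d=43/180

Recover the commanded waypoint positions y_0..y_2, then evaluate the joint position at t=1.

y_0=-5 y_1=4 y_2=-4
S(1) = 23/40

y_0 = S_0(0) = a_0 = -5
y_1 = S_1(0) = a_1 = 4
y_2 = S_1(3) = -4
t_q=1 is in segment 0 (τ=1); S_0(τ)=23/40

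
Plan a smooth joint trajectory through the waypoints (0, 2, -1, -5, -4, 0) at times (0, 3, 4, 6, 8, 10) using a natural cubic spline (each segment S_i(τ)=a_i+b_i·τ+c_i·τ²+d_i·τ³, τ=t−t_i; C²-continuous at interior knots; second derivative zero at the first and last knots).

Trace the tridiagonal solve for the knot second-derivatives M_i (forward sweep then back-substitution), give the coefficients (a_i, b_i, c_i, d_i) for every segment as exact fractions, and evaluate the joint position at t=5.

  seg 0: a=0 b=8093/3846 c=0 d=-1843/11538
  seg 1: a=2 b=-4247/1923 c=-1843/1282 d=2485/3846
  seg 2: a=-1 b=-12097/3846 c=321/641 d=553/15384
  seg 3: a=-5 b=-1367/1923 c=1837/2564 d=-427/7692
  seg 4: a=-4 b=2863/1923 c=983/2564 d=-983/15384
S(5) = -18505/5128

Δ: Δ0=2/3, Δ1=-3, Δ2=-2, Δ3=1/2, Δ4=2
row 1: diag=8, rhs=-22; c'=1/8, d'=-11/4
row 2: denom=6−1·1/8=47/8; d'=(6−1·-11/4)/(47/8)=70/47
row 3: denom=8−2·16/47=344/47; d'=(15−2·70/47)/(344/47)=565/344
row 4: denom=8−2·47/172=641/86; d'=(9−2·565/344)/(641/86)=983/1282
back: M4=983/1282
back: M3=565/344−47/172·983/1282=1837/1282
back: M2=70/47−16/47·1837/1282=642/641
back: M1=-11/4−1/8·642/641=-1843/641
M: M0=0, M1=-1843/641, M2=642/641, M3=1837/1282, M4=983/1282, M5=0
seg 0: a=0, c=M0/2=0, d=(M1−M0)/(6·3)=-1843/11538, b=Δ0−h0·(2M0+M1)/6=8093/3846
seg 1: a=2, c=M1/2=-1843/1282, d=(M2−M1)/(6·1)=2485/3846, b=Δ1−h1·(2M1+M2)/6=-4247/1923
seg 2: a=-1, c=M2/2=321/641, d=(M3−M2)/(6·2)=553/15384, b=Δ2−h2·(2M2+M3)/6=-12097/3846
seg 3: a=-5, c=M3/2=1837/2564, d=(M4−M3)/(6·2)=-427/7692, b=Δ3−h3·(2M3+M4)/6=-1367/1923
seg 4: a=-4, c=M4/2=983/2564, d=(M5−M4)/(6·2)=-983/15384, b=Δ4−h4·(2M4+M5)/6=2863/1923
t_q=5 → seg 2, τ=1; S=-1+-12097/3846·τ+321/641·τ²+553/15384·τ³=-18505/5128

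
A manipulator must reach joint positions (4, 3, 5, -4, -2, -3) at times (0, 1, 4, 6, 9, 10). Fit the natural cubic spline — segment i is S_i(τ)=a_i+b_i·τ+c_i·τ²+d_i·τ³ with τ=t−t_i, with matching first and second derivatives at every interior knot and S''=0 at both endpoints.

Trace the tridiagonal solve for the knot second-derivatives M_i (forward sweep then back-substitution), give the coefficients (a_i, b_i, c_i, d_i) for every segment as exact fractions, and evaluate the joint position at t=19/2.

  seg 0: a=4 b=-503/330 c=0 d=173/330
  seg 1: a=3 b=8/165 c=173/110 d=-41/90
  seg 2: a=5 b=-929/330 c=-139/55 d=139/165
  seg 3: a=-4 b=-929/330 c=139/55 d=-41/90
  seg 4: a=-2 b=8/165 c=-173/110 d=173/330
S(19/2) = -2027/880

Δ: Δ0=-1, Δ1=2/3, Δ2=-9/2, Δ3=2/3, Δ4=-1
row 1: diag=8, rhs=10; c'=3/8, d'=5/4
row 2: denom=10−3·3/8=71/8; d'=(-31−3·5/4)/(71/8)=-278/71
row 3: denom=10−2·16/71=678/71; d'=(31−2·-278/71)/(678/71)=919/226
row 4: denom=8−3·71/226=1595/226; d'=(-10−3·919/226)/(1595/226)=-173/55
back: M4=-173/55
back: M3=919/226−71/226·-173/55=278/55
back: M2=-278/71−16/71·278/55=-278/55
back: M1=5/4−3/8·-278/55=173/55
M: M0=0, M1=173/55, M2=-278/55, M3=278/55, M4=-173/55, M5=0
seg 0: a=4, c=M0/2=0, d=(M1−M0)/(6·1)=173/330, b=Δ0−h0·(2M0+M1)/6=-503/330
seg 1: a=3, c=M1/2=173/110, d=(M2−M1)/(6·3)=-41/90, b=Δ1−h1·(2M1+M2)/6=8/165
seg 2: a=5, c=M2/2=-139/55, d=(M3−M2)/(6·2)=139/165, b=Δ2−h2·(2M2+M3)/6=-929/330
seg 3: a=-4, c=M3/2=139/55, d=(M4−M3)/(6·3)=-41/90, b=Δ3−h3·(2M3+M4)/6=-929/330
seg 4: a=-2, c=M4/2=-173/110, d=(M5−M4)/(6·1)=173/330, b=Δ4−h4·(2M4+M5)/6=8/165
t_q=19/2 → seg 4, τ=1/2; S=-2+8/165·τ+-173/110·τ²+173/330·τ³=-2027/880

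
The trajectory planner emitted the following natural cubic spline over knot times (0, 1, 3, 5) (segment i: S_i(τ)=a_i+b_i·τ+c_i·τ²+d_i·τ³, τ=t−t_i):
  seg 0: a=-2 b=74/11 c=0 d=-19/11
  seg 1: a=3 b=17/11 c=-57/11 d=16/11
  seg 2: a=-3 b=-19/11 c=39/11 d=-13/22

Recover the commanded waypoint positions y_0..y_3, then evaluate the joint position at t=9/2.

y_0=-2 y_1=3 y_2=-3 y_3=3
S(9/2) = 69/176

y_0 = S_0(0) = a_0 = -2
y_1 = S_1(0) = a_1 = 3
y_2 = S_2(0) = a_2 = -3
y_3 = S_2(2) = 3
t_q=9/2 is in segment 2 (τ=3/2); S_2(τ)=69/176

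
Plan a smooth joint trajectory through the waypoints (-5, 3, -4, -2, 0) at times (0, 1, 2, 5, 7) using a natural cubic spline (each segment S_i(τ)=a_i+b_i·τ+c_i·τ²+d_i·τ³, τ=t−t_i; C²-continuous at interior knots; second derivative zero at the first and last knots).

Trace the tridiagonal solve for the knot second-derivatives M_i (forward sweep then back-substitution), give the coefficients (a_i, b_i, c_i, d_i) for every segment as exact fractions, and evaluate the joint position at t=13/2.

  seg 0: a=-5 b=4999/411 c=0 d=-1711/411
  seg 1: a=3 b=-134/411 c=-1711/137 d=2390/411
  seg 2: a=-4 b=-3230/411 c=679/137 d=-869/1233
  seg 3: a=-2 b=1171/411 c=-190/137 d=95/411
S(13/2) = -73/1096

Δ: Δ0=8, Δ1=-7, Δ2=2/3, Δ3=1
row 1: diag=4, rhs=-90; c'=1/4, d'=-45/2
row 2: denom=8−1·1/4=31/4; d'=(46−1·-45/2)/(31/4)=274/31
row 3: denom=10−3·12/31=274/31; d'=(2−3·274/31)/(274/31)=-380/137
back: M3=-380/137
back: M2=274/31−12/31·-380/137=1358/137
back: M1=-45/2−1/4·1358/137=-3422/137
M: M0=0, M1=-3422/137, M2=1358/137, M3=-380/137, M4=0
seg 0: a=-5, c=M0/2=0, d=(M1−M0)/(6·1)=-1711/411, b=Δ0−h0·(2M0+M1)/6=4999/411
seg 1: a=3, c=M1/2=-1711/137, d=(M2−M1)/(6·1)=2390/411, b=Δ1−h1·(2M1+M2)/6=-134/411
seg 2: a=-4, c=M2/2=679/137, d=(M3−M2)/(6·3)=-869/1233, b=Δ2−h2·(2M2+M3)/6=-3230/411
seg 3: a=-2, c=M3/2=-190/137, d=(M4−M3)/(6·2)=95/411, b=Δ3−h3·(2M3+M4)/6=1171/411
t_q=13/2 → seg 3, τ=3/2; S=-2+1171/411·τ+-190/137·τ²+95/411·τ³=-73/1096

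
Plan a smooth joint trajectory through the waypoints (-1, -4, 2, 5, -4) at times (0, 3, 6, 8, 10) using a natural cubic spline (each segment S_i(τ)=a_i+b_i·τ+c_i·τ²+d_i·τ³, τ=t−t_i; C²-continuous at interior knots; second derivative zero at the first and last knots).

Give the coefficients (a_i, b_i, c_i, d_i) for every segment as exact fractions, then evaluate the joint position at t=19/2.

Δ: Δ0=-1, Δ1=2, Δ2=3/2, Δ3=-9/2
row 1: diag=12, rhs=18; c'=1/4, d'=3/2
row 2: denom=10−3·1/4=37/4; d'=(-3−3·3/2)/(37/4)=-30/37
row 3: denom=8−2·8/37=280/37; d'=(-36−2·-30/37)/(280/37)=-159/35
back: M3=-159/35
back: M2=-30/37−8/37·-159/35=6/35
back: M1=3/2−1/4·6/35=51/35
M: M0=0, M1=51/35, M2=6/35, M3=-159/35, M4=0
seg 0: a=-1, c=M0/2=0, d=(M1−M0)/(6·3)=17/210, b=Δ0−h0·(2M0+M1)/6=-121/70
seg 1: a=-4, c=M1/2=51/70, d=(M2−M1)/(6·3)=-1/14, b=Δ1−h1·(2M1+M2)/6=16/35
seg 2: a=2, c=M2/2=3/35, d=(M3−M2)/(6·2)=-11/28, b=Δ2−h2·(2M2+M3)/6=29/10
seg 3: a=5, c=M3/2=-159/70, d=(M4−M3)/(6·2)=53/140, b=Δ3−h3·(2M3+M4)/6=-103/70
t_q=19/2 → seg 3, τ=3/2; S=5+-103/70·τ+-159/70·τ²+53/140·τ³=-233/224

  seg 0: a=-1 b=-121/70 c=0 d=17/210
  seg 1: a=-4 b=16/35 c=51/70 d=-1/14
  seg 2: a=2 b=29/10 c=3/35 d=-11/28
  seg 3: a=5 b=-103/70 c=-159/70 d=53/140
S(19/2) = -233/224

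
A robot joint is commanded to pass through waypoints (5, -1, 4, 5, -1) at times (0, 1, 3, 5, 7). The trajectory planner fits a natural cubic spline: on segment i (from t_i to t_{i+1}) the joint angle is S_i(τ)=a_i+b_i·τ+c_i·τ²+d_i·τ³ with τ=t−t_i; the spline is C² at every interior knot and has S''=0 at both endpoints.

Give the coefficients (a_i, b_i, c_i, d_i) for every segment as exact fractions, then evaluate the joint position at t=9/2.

Δ: Δ0=-6, Δ1=5/2, Δ2=1/2, Δ3=-3
row 1: diag=6, rhs=51; c'=1/3, d'=17/2
row 2: denom=8−2·1/3=22/3; d'=(-12−2·17/2)/(22/3)=-87/22
row 3: denom=8−2·3/11=82/11; d'=(-21−2·-87/22)/(82/11)=-72/41
back: M3=-72/41
back: M2=-87/22−3/11·-72/41=-285/82
back: M1=17/2−1/3·-285/82=396/41
M: M0=0, M1=396/41, M2=-285/82, M3=-72/41, M4=0
seg 0: a=5, c=M0/2=0, d=(M1−M0)/(6·1)=66/41, b=Δ0−h0·(2M0+M1)/6=-312/41
seg 1: a=-1, c=M1/2=198/41, d=(M2−M1)/(6·2)=-359/328, b=Δ1−h1·(2M1+M2)/6=-114/41
seg 2: a=4, c=M2/2=-285/164, d=(M3−M2)/(6·2)=47/328, b=Δ2−h2·(2M2+M3)/6=279/82
seg 3: a=5, c=M3/2=-36/41, d=(M4−M3)/(6·2)=6/41, b=Δ3−h3·(2M3+M4)/6=-75/41
t_q=9/2 → seg 2, τ=3/2; S=4+279/82·τ+-285/164·τ²+47/328·τ³=14897/2624

  seg 0: a=5 b=-312/41 c=0 d=66/41
  seg 1: a=-1 b=-114/41 c=198/41 d=-359/328
  seg 2: a=4 b=279/82 c=-285/164 d=47/328
  seg 3: a=5 b=-75/41 c=-36/41 d=6/41
S(9/2) = 14897/2624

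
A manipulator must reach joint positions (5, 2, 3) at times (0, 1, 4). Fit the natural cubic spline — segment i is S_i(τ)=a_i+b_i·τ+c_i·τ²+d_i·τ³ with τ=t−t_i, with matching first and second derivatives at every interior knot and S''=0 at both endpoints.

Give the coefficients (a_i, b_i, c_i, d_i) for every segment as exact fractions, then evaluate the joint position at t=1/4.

  seg 0: a=5 b=-41/12 c=0 d=5/12
  seg 1: a=2 b=-13/6 c=5/4 d=-5/36
S(1/4) = 1063/256

Δ: Δ0=-3, Δ1=1/3
row 1: diag=8, rhs=20; c'=3/8, d'=5/2
back: M1=5/2
M: M0=0, M1=5/2, M2=0
seg 0: a=5, c=M0/2=0, d=(M1−M0)/(6·1)=5/12, b=Δ0−h0·(2M0+M1)/6=-41/12
seg 1: a=2, c=M1/2=5/4, d=(M2−M1)/(6·3)=-5/36, b=Δ1−h1·(2M1+M2)/6=-13/6
t_q=1/4 → seg 0, τ=1/4; S=5+-41/12·τ+0·τ²+5/12·τ³=1063/256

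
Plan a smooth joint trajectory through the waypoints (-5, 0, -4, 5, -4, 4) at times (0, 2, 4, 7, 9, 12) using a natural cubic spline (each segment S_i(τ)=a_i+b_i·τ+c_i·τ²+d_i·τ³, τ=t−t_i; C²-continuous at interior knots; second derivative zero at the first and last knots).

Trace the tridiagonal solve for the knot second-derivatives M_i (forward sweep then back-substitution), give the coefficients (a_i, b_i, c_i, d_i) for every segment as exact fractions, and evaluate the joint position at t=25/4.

Δ: Δ0=5/2, Δ1=-2, Δ2=3, Δ3=-9/2, Δ4=8/3
row 1: diag=8, rhs=-27; c'=1/4, d'=-27/8
row 2: denom=10−2·1/4=19/2; d'=(30−2·-27/8)/(19/2)=147/38
row 3: denom=10−3·6/19=172/19; d'=(-45−3·147/38)/(172/19)=-2151/344
row 4: denom=10−2·19/86=411/43; d'=(43−2·-2151/344)/(411/43)=9547/1644
back: M4=9547/1644
back: M3=-2151/344−19/86·9547/1644=-12389/1644
back: M2=147/38−6/19·-12389/1644=856/137
back: M1=-27/8−1/4·856/137=-5411/1096
M: M0=0, M1=-5411/1096, M2=856/137, M3=-12389/1644, M4=9547/1644, M5=0
seg 0: a=-5, c=M0/2=0, d=(M1−M0)/(6·2)=-5411/13152, b=Δ0−h0·(2M0+M1)/6=13631/3288
seg 1: a=0, c=M1/2=-5411/2192, d=(M2−M1)/(6·2)=12259/13152, b=Δ1−h1·(2M1+M2)/6=-1301/1644
seg 2: a=-4, c=M2/2=428/137, d=(M3−M2)/(6·3)=-22661/29592, b=Δ2−h2·(2M2+M3)/6=1709/3288
seg 3: a=5, c=M3/2=-12389/3288, d=(M4−M3)/(6·2)=457/411, b=Δ3−h3·(2M3+M4)/6=-2321/1644
seg 4: a=-4, c=M4/2=9547/3288, d=(M5−M4)/(6·3)=-9547/29592, b=Δ4−h4·(2M4+M5)/6=-1721/548
t_q=25/4 → seg 2, τ=9/4; S=-4+1709/3288·τ+428/137·τ²+-22661/29592·τ³=298985/70144

  seg 0: a=-5 b=13631/3288 c=0 d=-5411/13152
  seg 1: a=0 b=-1301/1644 c=-5411/2192 d=12259/13152
  seg 2: a=-4 b=1709/3288 c=428/137 d=-22661/29592
  seg 3: a=5 b=-2321/1644 c=-12389/3288 d=457/411
  seg 4: a=-4 b=-1721/548 c=9547/3288 d=-9547/29592
S(25/4) = 298985/70144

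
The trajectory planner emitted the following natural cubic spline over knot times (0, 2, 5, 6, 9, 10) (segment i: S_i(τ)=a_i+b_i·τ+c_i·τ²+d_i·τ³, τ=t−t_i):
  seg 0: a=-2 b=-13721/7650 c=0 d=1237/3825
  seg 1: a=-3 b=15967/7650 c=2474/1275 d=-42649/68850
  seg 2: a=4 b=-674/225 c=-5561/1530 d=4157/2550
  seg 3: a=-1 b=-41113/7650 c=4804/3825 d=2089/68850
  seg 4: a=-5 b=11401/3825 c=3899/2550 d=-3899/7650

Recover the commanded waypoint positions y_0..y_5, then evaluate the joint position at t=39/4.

y_0=-2 y_1=-3 y_2=4 y_3=-1 y_4=-5 y_5=-1
S(39/4) = -69179/32640

y_0 = S_0(0) = a_0 = -2
y_1 = S_1(0) = a_1 = -3
y_2 = S_2(0) = a_2 = 4
y_3 = S_3(0) = a_3 = -1
y_4 = S_4(0) = a_4 = -5
y_5 = S_4(1) = -1
t_q=39/4 is in segment 4 (τ=3/4); S_4(τ)=-69179/32640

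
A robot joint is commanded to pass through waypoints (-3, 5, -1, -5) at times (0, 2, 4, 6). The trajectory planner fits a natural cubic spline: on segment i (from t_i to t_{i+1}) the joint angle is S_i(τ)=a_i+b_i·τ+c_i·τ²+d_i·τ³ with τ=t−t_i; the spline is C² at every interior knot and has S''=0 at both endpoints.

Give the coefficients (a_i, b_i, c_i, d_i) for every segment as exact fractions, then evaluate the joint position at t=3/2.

Δ: Δ0=4, Δ1=-3, Δ2=-2
row 1: diag=8, rhs=-42; c'=1/4, d'=-21/4
row 2: denom=8−2·1/4=15/2; d'=(6−2·-21/4)/(15/2)=11/5
back: M2=11/5
back: M1=-21/4−1/4·11/5=-29/5
M: M0=0, M1=-29/5, M2=11/5, M3=0
seg 0: a=-3, c=M0/2=0, d=(M1−M0)/(6·2)=-29/60, b=Δ0−h0·(2M0+M1)/6=89/15
seg 1: a=5, c=M1/2=-29/10, d=(M2−M1)/(6·2)=2/3, b=Δ1−h1·(2M1+M2)/6=2/15
seg 2: a=-1, c=M2/2=11/10, d=(M3−M2)/(6·2)=-11/60, b=Δ2−h2·(2M2+M3)/6=-52/15
t_q=3/2 → seg 0, τ=3/2; S=-3+89/15·τ+0·τ²+-29/60·τ³=683/160

  seg 0: a=-3 b=89/15 c=0 d=-29/60
  seg 1: a=5 b=2/15 c=-29/10 d=2/3
  seg 2: a=-1 b=-52/15 c=11/10 d=-11/60
S(3/2) = 683/160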